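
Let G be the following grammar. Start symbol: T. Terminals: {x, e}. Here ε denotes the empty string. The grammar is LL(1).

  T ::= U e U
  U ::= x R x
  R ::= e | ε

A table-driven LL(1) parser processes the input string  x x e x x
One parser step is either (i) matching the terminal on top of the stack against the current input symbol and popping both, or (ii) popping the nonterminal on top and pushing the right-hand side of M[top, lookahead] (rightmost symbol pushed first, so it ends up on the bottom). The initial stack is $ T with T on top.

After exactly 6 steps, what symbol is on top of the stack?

step 1: stack=$ T  input=x x e x x $  — expand T ::= U e U
step 2: stack=$ U e U  input=x x e x x $  — expand U ::= x R x
step 3: stack=$ U e x R x  input=x x e x x $  — match x
step 4: stack=$ U e x R  input=x e x x $  — expand R ::= ε
step 5: stack=$ U e x  input=x e x x $  — match x
step 6: stack=$ U e  input=e x x $  — match e
Stack after step 6: $ U (top = U).

U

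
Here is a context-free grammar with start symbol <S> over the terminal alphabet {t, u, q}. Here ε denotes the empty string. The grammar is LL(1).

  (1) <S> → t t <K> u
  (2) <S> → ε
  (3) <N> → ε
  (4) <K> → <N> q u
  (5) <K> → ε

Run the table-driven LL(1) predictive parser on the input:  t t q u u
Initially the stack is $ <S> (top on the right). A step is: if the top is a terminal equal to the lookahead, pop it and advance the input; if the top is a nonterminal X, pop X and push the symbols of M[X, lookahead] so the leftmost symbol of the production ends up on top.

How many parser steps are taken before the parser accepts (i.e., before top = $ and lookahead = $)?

8

     Stack        Input        Action
  1  $ <S>        t t q u u $  expand <S> → t t <K> u
  2  $ u <K> t t  t t q u u $  match t
  3  $ u <K> t    t q u u $    match t
  4  $ u <K>      q u u $      expand <K> → <N> q u
  5  $ u u q <N>  q u u $      expand <N> → ε
  6  $ u u q      q u u $      match q
  7  $ u u        u u $        match u
  8  $ u          u $          match u
Accept reached after 8 steps.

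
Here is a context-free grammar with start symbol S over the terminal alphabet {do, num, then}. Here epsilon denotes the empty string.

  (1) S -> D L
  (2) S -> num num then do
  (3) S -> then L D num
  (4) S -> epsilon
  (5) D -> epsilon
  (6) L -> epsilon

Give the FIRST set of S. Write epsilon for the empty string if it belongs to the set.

{epsilon, num, then}

FIRST(D): from D->epsilon we get {epsilon}. So FIRST(D) = {epsilon}.
FIRST(L): from L->epsilon we get {epsilon}. So FIRST(L) = {epsilon}.
FIRST(S): from S->D L we get {epsilon}; from S->num num then do we get {num}; from S->then L D num we get {then}; from S->epsilon we get {epsilon}. So FIRST(S) = {epsilon, num, then}.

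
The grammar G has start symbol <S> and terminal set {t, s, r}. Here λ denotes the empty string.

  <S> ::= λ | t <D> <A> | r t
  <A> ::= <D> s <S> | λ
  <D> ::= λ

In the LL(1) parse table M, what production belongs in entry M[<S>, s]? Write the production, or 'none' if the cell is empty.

none

FIRST(<S>): from <S>::=λ we get {λ}; from <S>::=t <D> <A> we get {t}; from <S>::=r t we get {r}. So FIRST(<S>) = {λ, r, t}.
FIRST(<D>): from <D>::=λ we get {λ}. So FIRST(<D>) = {λ}.
FIRST(<A>): from <A>::=<D> s <S> we get {s}; from <A>::=λ we get {λ}. So FIRST(<A>) = {λ, s}.
FOLLOW(<S>) includes $ since <S> is the start symbol.
FOLLOW(<S>): in <A>::=<D> s <S>, the suffix after <S> is empty, so FOLLOW(<S>) ⊇ FOLLOW(<A>) = {$}. Thus FOLLOW(<S>) = {$}.
FOLLOW(<A>): in <S>::=t <D> <A>, the suffix after <A> is empty, so FOLLOW(<A>) ⊇ FOLLOW(<S>) = {$}. Thus FOLLOW(<A>) = {$}.
For <S> ::= λ: FIRST(λ) = {λ}, so it goes in M[<S>, t] for t ∈ {}; since λ ∈ FIRST, also for every t ∈ FOLLOW(<S>) = {$}.
For <S> ::= t <D> <A>: FIRST(t <D> <A>) = {t}, so it goes in M[<S>, t] for t ∈ {t}.
For <S> ::= r t: FIRST(r t) = {r}, so it goes in M[<S>, t] for t ∈ {r}.
None of these place a production in M[<S>, s].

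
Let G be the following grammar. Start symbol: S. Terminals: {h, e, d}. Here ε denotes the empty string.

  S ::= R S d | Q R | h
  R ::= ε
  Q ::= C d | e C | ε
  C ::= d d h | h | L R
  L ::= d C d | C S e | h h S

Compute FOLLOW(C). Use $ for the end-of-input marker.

{$, d, e, h}

FIRST(R) = {ε}
FIRST(S) = {ε, d, e, h}  (via R S d, Q R)
FIRST(Q) = {ε, d, e, h}  (via C d)
FIRST(C) = {d, h}  (via L R)
FIRST(L) = {d, h}  (via C S e)
FOLLOW(S) includes $ since S is the start symbol.
FOLLOW(S): in S::=R S d, S is followed by d with FIRST {d}; in L::=C S e, S is followed by e with FIRST {e}; in L::=h h S, the suffix after S is empty, so FOLLOW(S) ⊇ FOLLOW(L) = {$, d, e, h}. Thus FOLLOW(S) = {$, d, e, h}.
FOLLOW(Q): in S::=Q R, Q is followed by R with FIRST {ε}; in S::=Q R, the suffix after Q is nullable, so FOLLOW(Q) ⊇ FOLLOW(S) = {$, d, e, h}. Thus FOLLOW(Q) = {$, d, e, h}.
FOLLOW(C): in Q::=C d, C is followed by d with FIRST {d}; in Q::=e C, the suffix after C is empty, so FOLLOW(C) ⊇ FOLLOW(Q) = {$, d, e, h}; in L::=d C d, C is followed by d with FIRST {d}; in L::=C S e, C is followed by S e with FIRST {d, e, h}. Thus FOLLOW(C) = {$, d, e, h}.
FOLLOW(R): in S::=R S d, R is followed by S d with FIRST {d, e, h}; in S::=Q R, the suffix after R is empty, so FOLLOW(R) ⊇ FOLLOW(S) = {$, d, e, h}; in C::=L R, the suffix after R is empty, so FOLLOW(R) ⊇ FOLLOW(C) = {$, d, e, h}. Thus FOLLOW(R) = {$, d, e, h}.
FOLLOW(L): in C::=L R, L is followed by R with FIRST {ε}; in C::=L R, the suffix after L is nullable, so FOLLOW(L) ⊇ FOLLOW(C) = {$, d, e, h}. Thus FOLLOW(L) = {$, d, e, h}.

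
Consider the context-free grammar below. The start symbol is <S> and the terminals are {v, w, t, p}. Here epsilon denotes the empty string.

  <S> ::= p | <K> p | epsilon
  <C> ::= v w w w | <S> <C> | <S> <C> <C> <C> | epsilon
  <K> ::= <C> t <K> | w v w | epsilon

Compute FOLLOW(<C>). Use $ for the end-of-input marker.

{p, t, v, w}

FIRST(<S>): from <S>::=p we get {p}; from <S>::=<K> p we get {p, t, v, w}; from <S>::=epsilon we get {epsilon}. So FIRST(<S>) = {epsilon, p, t, v, w}.
FIRST(<C>): from <C>::=v w w w we get {v}; from <C>::=<S> <C> we get {epsilon, p, t, v, w}; from <C>::=<S> <C> <C> <C> we get {epsilon, p, t, v, w}; from <C>::=epsilon we get {epsilon}. So FIRST(<C>) = {epsilon, p, t, v, w}.
FIRST(<K>): from <K>::=<C> t <K> we get {p, t, v, w}; from <K>::=w v w we get {w}; from <K>::=epsilon we get {epsilon}. So FIRST(<K>) = {epsilon, p, t, v, w}.
FOLLOW(<S>) includes $ since <S> is the start symbol.
FOLLOW(<C>): in <C>::=<S> <C>, the suffix after <C> is empty (adds nothing new); in <C>::=<S> <C> <C> <C> (occurrence 1), <C> is followed by <C> <C> with FIRST {epsilon, p, t, v, w}; in <C>::=<S> <C> <C> <C> (occurrence 1), the suffix after <C> is nullable (adds nothing new); in <C>::=<S> <C> <C> <C> (occurrence 2), <C> is followed by <C> with FIRST {epsilon, p, t, v, w}; in <C>::=<S> <C> <C> <C> (occurrence 2), the suffix after <C> is nullable (adds nothing new); in <C>::=<S> <C> <C> <C> (occurrence 3), the suffix after <C> is empty (adds nothing new); in <K>::=<C> t <K>, <C> is followed by t <K> with FIRST {t}. Thus FOLLOW(<C>) = {p, t, v, w}.
FOLLOW(<S>): in <C>::=<S> <C>, <S> is followed by <C> with FIRST {epsilon, p, t, v, w}; in <C>::=<S> <C>, the suffix after <S> is nullable, so FOLLOW(<S>) ⊇ FOLLOW(<C>) = {p, t, v, w}; in <C>::=<S> <C> <C> <C>, <S> is followed by <C> <C> <C> with FIRST {epsilon, p, t, v, w}; in <C>::=<S> <C> <C> <C>, the suffix after <S> is nullable, so FOLLOW(<S>) ⊇ FOLLOW(<C>) = {p, t, v, w}. Thus FOLLOW(<S>) = {$, p, t, v, w}.
FOLLOW(<K>): in <S>::=<K> p, <K> is followed by p with FIRST {p}; in <K>::=<C> t <K>, the suffix after <K> is empty (adds nothing new). Thus FOLLOW(<K>) = {p}.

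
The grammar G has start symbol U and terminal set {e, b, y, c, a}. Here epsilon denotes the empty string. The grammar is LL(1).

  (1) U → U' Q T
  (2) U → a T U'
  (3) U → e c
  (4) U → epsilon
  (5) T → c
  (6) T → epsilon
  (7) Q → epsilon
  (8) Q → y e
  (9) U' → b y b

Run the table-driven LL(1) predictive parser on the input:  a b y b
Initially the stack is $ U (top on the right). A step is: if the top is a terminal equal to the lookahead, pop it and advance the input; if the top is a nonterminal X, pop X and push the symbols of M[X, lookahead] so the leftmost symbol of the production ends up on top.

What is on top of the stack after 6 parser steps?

step 1: stack=$ U  input=a b y b $  — expand U → a T U'
step 2: stack=$ U' T a  input=a b y b $  — match a
step 3: stack=$ U' T  input=b y b $  — expand T → epsilon
step 4: stack=$ U'  input=b y b $  — expand U' → b y b
step 5: stack=$ b y b  input=b y b $  — match b
step 6: stack=$ b y  input=y b $  — match y
Stack after step 6: $ b (top = b).

b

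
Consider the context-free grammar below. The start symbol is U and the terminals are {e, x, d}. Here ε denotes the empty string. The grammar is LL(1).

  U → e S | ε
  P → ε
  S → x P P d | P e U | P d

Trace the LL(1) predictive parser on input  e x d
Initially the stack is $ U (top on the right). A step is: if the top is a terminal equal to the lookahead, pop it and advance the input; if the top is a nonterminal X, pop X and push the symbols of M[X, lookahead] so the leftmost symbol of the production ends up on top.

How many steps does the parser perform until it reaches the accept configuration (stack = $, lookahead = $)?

7

step 1: stack=$ U  input=e x d $  — expand U → e S
step 2: stack=$ S e  input=e x d $  — match e
step 3: stack=$ S  input=x d $  — expand S → x P P d
step 4: stack=$ d P P x  input=x d $  — match x
step 5: stack=$ d P P  input=d $  — expand P → ε
step 6: stack=$ d P  input=d $  — expand P → ε
step 7: stack=$ d  input=d $  — match d
Accept reached after 7 steps.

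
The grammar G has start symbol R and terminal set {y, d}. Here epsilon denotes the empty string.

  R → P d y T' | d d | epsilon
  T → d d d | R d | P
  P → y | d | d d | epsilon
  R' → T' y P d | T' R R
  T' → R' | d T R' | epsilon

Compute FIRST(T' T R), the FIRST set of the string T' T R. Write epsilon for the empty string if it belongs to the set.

FIRST(P): from P→y we get {y}; from P→d we get {d}; from P→d d we get {d}; from P→epsilon we get {epsilon}. So FIRST(P) = {epsilon, d, y}.
FIRST(R): from R→P d y T' we get {d, y}; from R→d d we get {d}; from R→epsilon we get {epsilon}. So FIRST(R) = {epsilon, d, y}.
FIRST(T): from T→d d d we get {d}; from T→R d we get {d, y}; from T→P we get {epsilon, d, y}. So FIRST(T) = {epsilon, d, y}.
FIRST(R'): from R'→T' y P d we get {d, y}; from R'→T' R R we get {epsilon, d, y}. So FIRST(R') = {epsilon, d, y}.
FIRST(T'): from T'→R' we get {epsilon, d, y}; from T'→d T R' we get {d}; from T'→epsilon we get {epsilon}. So FIRST(T') = {epsilon, d, y}.
FIRST(T' T R): take FIRST of each symbol in turn, carrying on past any symbol whose FIRST contains epsilon; result {epsilon, d, y}.

{epsilon, d, y}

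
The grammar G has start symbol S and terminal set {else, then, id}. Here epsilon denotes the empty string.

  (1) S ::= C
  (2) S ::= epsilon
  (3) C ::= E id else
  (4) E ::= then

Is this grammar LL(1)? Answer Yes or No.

Yes

FIRST(S) = {epsilon, then}
FIRST(C) = {then}
FIRST(E) = {then}
FOLLOW(S) = {$}
FOLLOW(C) = {$}
FOLLOW(E) = {id}
Each cell of M receives at most one production.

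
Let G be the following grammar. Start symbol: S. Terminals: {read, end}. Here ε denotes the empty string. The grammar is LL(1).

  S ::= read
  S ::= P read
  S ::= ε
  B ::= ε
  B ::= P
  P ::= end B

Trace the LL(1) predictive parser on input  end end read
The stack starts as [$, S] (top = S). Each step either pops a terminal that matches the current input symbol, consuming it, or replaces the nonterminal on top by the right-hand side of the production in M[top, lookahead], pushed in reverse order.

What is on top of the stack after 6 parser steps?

B

step 1: stack=$ S  input=end end read $  — expand S ::= P read
step 2: stack=$ read P  input=end end read $  — expand P ::= end B
step 3: stack=$ read B end  input=end end read $  — match end
step 4: stack=$ read B  input=end read $  — expand B ::= P
step 5: stack=$ read P  input=end read $  — expand P ::= end B
step 6: stack=$ read B end  input=end read $  — match end
Stack after step 6: $ read B (top = B).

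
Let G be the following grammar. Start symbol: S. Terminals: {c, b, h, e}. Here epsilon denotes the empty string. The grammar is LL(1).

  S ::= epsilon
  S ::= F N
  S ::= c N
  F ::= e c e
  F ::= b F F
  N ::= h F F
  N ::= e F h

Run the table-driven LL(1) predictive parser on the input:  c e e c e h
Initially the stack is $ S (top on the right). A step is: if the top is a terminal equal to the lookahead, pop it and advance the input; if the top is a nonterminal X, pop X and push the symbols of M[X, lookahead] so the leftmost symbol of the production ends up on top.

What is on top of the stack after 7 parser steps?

step 1: stack=$ S  input=c e e c e h $  — expand S ::= c N
step 2: stack=$ N c  input=c e e c e h $  — match c
step 3: stack=$ N  input=e e c e h $  — expand N ::= e F h
step 4: stack=$ h F e  input=e e c e h $  — match e
step 5: stack=$ h F  input=e c e h $  — expand F ::= e c e
step 6: stack=$ h e c e  input=e c e h $  — match e
step 7: stack=$ h e c  input=c e h $  — match c
Stack after step 7: $ h e (top = e).

e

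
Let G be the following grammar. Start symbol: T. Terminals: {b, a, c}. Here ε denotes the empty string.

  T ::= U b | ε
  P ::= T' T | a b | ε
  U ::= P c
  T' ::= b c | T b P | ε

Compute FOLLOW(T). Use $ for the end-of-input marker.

{$, a, b, c}

FIRST(T) = {ε, a, b, c}  (via U b)
FIRST(T') = {ε, a, b, c}  (via T b P)
FIRST(P) = {ε, a, b, c}  (via T' T)
FIRST(U) = {a, b, c}  (via P c)
FOLLOW(T) includes $ since T is the start symbol.
FOLLOW(U): in T::=U b, U is followed by b with FIRST {b}. Thus FOLLOW(U) = {b}.
FOLLOW(T): in P::=T' T, the suffix after T is empty, so FOLLOW(T) ⊇ FOLLOW(P) = {a, b, c}; in T'::=T b P, T is followed by b P with FIRST {b}. Thus FOLLOW(T) = {$, a, b, c}.
FOLLOW(P): in U::=P c, P is followed by c with FIRST {c}; in T'::=T b P, the suffix after P is empty, so FOLLOW(P) ⊇ FOLLOW(T') = {a, b, c}. Thus FOLLOW(P) = {a, b, c}.
FOLLOW(T'): in P::=T' T, T' is followed by T with FIRST {ε, a, b, c}; in P::=T' T, the suffix after T' is nullable, so FOLLOW(T') ⊇ FOLLOW(P) = {a, b, c}. Thus FOLLOW(T') = {a, b, c}.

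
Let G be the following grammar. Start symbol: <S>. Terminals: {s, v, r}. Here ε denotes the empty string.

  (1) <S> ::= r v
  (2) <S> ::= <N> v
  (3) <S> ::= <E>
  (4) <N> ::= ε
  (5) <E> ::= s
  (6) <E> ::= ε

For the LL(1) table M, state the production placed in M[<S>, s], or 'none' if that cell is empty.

FIRST(<N>): from <N>::=ε we get {ε}. So FIRST(<N>) = {ε}.
FIRST(<E>): from <E>::=s we get {s}; from <E>::=ε we get {ε}. So FIRST(<E>) = {ε, s}.
FIRST(<S>): from <S>::=r v we get {r}; from <S>::=<N> v we get {v}; from <S>::=<E> we get {ε, s}. So FIRST(<S>) = {ε, r, s, v}.
FOLLOW(<S>) includes $ since <S> is the start symbol.
FOLLOW(<S>): <S> appears on no right-hand side. Thus FOLLOW(<S>) = {$}.
For <S> ::= r v: FIRST(r v) = {r}, so it goes in M[<S>, t] for t ∈ {r}.
For <S> ::= <N> v: FIRST(<N> v) = {v}, so it goes in M[<S>, t] for t ∈ {v}.
For <S> ::= <E>: FIRST(<E>) = {ε, s}, so it goes in M[<S>, t] for t ∈ {s}; since ε ∈ FIRST, also for every t ∈ FOLLOW(<S>) = {$}.

<S> ::= <E>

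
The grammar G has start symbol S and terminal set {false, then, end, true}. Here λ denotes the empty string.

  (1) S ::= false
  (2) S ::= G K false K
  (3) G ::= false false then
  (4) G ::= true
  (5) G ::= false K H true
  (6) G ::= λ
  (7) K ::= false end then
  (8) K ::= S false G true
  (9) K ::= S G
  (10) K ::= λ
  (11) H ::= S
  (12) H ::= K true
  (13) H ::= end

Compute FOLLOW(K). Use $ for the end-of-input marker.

FIRST(G): from G::=false false then we get {false}; from G::=true we get {true}; from G::=false K H true we get {false}; from G::=λ we get {λ}. So FIRST(G) = {λ, false, true}.
FIRST(S): from S::=false we get {false}; from S::=G K false K we get {false, true}. So FIRST(S) = {false, true}.
FIRST(K): from K::=false end then we get {false}; from K::=S false G true we get {false, true}; from K::=S G we get {false, true}; from K::=λ we get {λ}. So FIRST(K) = {λ, false, true}.
FIRST(H): from H::=S we get {false, true}; from H::=K true we get {false, true}; from H::=end we get {end}. So FIRST(H) = {end, false, true}.
FOLLOW(S) includes $ since S is the start symbol.
FOLLOW(H): in G::=false K H true, H is followed by true with FIRST {true}. Thus FOLLOW(H) = {true}.
FOLLOW(S): in K::=S false G true, S is followed by false G true with FIRST {false}; in K::=S G, S is followed by G with FIRST {λ, false, true}; in K::=S G, the suffix after S is nullable, so FOLLOW(S) ⊇ FOLLOW(K) = {$, end, false, true}; in H::=S, the suffix after S is empty, so FOLLOW(S) ⊇ FOLLOW(H) = {true}. Thus FOLLOW(S) = {$, end, false, true}.
FOLLOW(K): in S::=G K false K (occurrence 1), K is followed by false K with FIRST {false}; in S::=G K false K (occurrence 2), the suffix after K is empty, so FOLLOW(K) ⊇ FOLLOW(S) = {$, end, false, true}; in G::=false K H true, K is followed by H true with FIRST {end, false, true}; in H::=K true, K is followed by true with FIRST {true}. Thus FOLLOW(K) = {$, end, false, true}.
FOLLOW(G): in S::=G K false K, G is followed by K false K with FIRST {false, true}; in K::=S false G true, G is followed by true with FIRST {true}; in K::=S G, the suffix after G is empty, so FOLLOW(G) ⊇ FOLLOW(K) = {$, end, false, true}. Thus FOLLOW(G) = {$, end, false, true}.

{$, end, false, true}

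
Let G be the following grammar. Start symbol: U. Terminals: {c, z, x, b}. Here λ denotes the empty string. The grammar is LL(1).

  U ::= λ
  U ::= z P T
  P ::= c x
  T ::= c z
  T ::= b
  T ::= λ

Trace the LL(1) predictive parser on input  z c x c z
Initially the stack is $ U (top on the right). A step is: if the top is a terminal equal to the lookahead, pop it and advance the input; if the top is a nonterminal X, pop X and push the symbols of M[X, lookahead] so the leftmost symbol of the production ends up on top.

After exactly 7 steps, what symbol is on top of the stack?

z

step 1: stack=$ U  input=z c x c z $  — expand U ::= z P T
step 2: stack=$ T P z  input=z c x c z $  — match z
step 3: stack=$ T P  input=c x c z $  — expand P ::= c x
step 4: stack=$ T x c  input=c x c z $  — match c
step 5: stack=$ T x  input=x c z $  — match x
step 6: stack=$ T  input=c z $  — expand T ::= c z
step 7: stack=$ z c  input=c z $  — match c
Stack after step 7: $ z (top = z).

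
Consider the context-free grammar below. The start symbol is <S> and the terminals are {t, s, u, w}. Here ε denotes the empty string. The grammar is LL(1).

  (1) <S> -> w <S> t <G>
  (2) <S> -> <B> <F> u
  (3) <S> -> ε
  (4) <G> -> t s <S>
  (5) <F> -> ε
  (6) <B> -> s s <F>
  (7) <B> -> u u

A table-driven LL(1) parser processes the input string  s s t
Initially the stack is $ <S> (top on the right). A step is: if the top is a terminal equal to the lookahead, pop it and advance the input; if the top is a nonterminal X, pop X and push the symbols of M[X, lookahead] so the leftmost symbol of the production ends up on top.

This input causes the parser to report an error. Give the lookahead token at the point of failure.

t

step 1: stack=$ <S>  input=s s t $  — expand <S> -> <B> <F> u
step 2: stack=$ u <F> <B>  input=s s t $  — expand <B> -> s s <F>
step 3: stack=$ u <F> <F> s s  input=s s t $  — match s
step 4: stack=$ u <F> <F> s  input=s t $  — match s
step 5: stack=$ u <F> <F>  input=t $  — error: M[<F>, t] is empty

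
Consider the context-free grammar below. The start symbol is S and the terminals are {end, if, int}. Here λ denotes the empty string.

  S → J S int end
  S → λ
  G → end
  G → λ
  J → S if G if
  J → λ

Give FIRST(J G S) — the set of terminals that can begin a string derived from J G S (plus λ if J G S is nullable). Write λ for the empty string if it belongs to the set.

FIRST(G) = {λ, end}
FIRST(S) = {λ, if, int}  (via J S int end)
FIRST(J) = {λ, if, int}  (via S if G if)
FIRST(J G S): take FIRST of each symbol in turn, carrying on past any symbol whose FIRST contains λ; result {λ, end, if, int}.

{λ, end, if, int}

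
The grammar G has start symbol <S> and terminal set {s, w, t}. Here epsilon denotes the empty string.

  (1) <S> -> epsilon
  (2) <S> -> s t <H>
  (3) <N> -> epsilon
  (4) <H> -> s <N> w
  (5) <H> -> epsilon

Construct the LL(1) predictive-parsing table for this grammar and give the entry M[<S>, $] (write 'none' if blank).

<S> -> epsilon

FIRST(<S>): from <S>->epsilon we get {epsilon}; from <S>->s t <H> we get {s}. So FIRST(<S>) = {epsilon, s}.
FIRST(<N>): from <N>->epsilon we get {epsilon}. So FIRST(<N>) = {epsilon}.
FIRST(<H>): from <H>->s <N> w we get {s}; from <H>->epsilon we get {epsilon}. So FIRST(<H>) = {epsilon, s}.
FOLLOW(<S>) includes $ since <S> is the start symbol.
FOLLOW(<S>): <S> appears on no right-hand side. Thus FOLLOW(<S>) = {$}.
For <S> -> epsilon: FIRST(epsilon) = {epsilon}, so it goes in M[<S>, t] for t ∈ {}; since epsilon ∈ FIRST, also for every t ∈ FOLLOW(<S>) = {$}.
For <S> -> s t <H>: FIRST(s t <H>) = {s}, so it goes in M[<S>, t] for t ∈ {s}.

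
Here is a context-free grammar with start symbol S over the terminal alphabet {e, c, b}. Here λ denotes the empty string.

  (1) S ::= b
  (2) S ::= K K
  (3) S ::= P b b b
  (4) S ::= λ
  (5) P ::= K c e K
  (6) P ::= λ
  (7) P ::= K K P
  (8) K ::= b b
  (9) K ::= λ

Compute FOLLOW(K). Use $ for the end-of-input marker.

{$, b, c}

FIRST(K): from K::=b b we get {b}; from K::=λ we get {λ}. So FIRST(K) = {λ, b}.
FIRST(P): from P::=K c e K we get {b, c}; from P::=λ we get {λ}; from P::=K K P we get {λ, b, c}. So FIRST(P) = {λ, b, c}.
FIRST(S): from S::=b we get {b}; from S::=K K we get {λ, b}; from S::=P b b b we get {b, c}; from S::=λ we get {λ}. So FIRST(S) = {λ, b, c}.
FOLLOW(S) includes $ since S is the start symbol.
FOLLOW(S): S appears on no right-hand side. Thus FOLLOW(S) = {$}.
FOLLOW(P): in S::=P b b b, P is followed by b b b with FIRST {b}; in P::=K K P, the suffix after P is empty (adds nothing new). Thus FOLLOW(P) = {b}.
FOLLOW(K): in S::=K K (occurrence 1), K is followed by K with FIRST {λ, b}; in S::=K K (occurrence 1), the suffix after K is nullable, so FOLLOW(K) ⊇ FOLLOW(S) = {$}; in S::=K K (occurrence 2), the suffix after K is empty, so FOLLOW(K) ⊇ FOLLOW(S) = {$}; in P::=K c e K (occurrence 1), K is followed by c e K with FIRST {c}; in P::=K c e K (occurrence 2), the suffix after K is empty, so FOLLOW(K) ⊇ FOLLOW(P) = {b}; in P::=K K P (occurrence 1), K is followed by K P with FIRST {λ, b, c}; in P::=K K P (occurrence 1), the suffix after K is nullable, so FOLLOW(K) ⊇ FOLLOW(P) = {b}; in P::=K K P (occurrence 2), K is followed by P with FIRST {λ, b, c}; in P::=K K P (occurrence 2), the suffix after K is nullable, so FOLLOW(K) ⊇ FOLLOW(P) = {b}. Thus FOLLOW(K) = {$, b, c}.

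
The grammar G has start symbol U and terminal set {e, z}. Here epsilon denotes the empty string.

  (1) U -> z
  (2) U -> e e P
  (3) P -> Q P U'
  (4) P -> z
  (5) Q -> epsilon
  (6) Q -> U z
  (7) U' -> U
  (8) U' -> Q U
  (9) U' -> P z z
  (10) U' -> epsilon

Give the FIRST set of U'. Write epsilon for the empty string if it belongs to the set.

FIRST(U): from U->z we get {z}; from U->e e P we get {e}. So FIRST(U) = {e, z}.
FIRST(Q): from Q->epsilon we get {epsilon}; from Q->U z we get {e, z}. So FIRST(Q) = {epsilon, e, z}.
FIRST(P): from P->Q P U' we get {e, z}; from P->z we get {z}. So FIRST(P) = {e, z}.
FIRST(U'): from U'->U we get {e, z}; from U'->Q U we get {e, z}; from U'->P z z we get {e, z}; from U'->epsilon we get {epsilon}. So FIRST(U') = {epsilon, e, z}.

{epsilon, e, z}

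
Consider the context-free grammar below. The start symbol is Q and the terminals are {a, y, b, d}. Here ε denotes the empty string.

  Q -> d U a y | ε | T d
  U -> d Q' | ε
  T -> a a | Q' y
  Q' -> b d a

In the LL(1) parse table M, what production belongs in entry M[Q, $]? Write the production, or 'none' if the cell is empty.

Q -> ε

FIRST(U) = {ε, d}
FIRST(Q') = {b}
FIRST(T) = {a, b}  (via Q' y)
FIRST(Q) = {ε, a, b, d}  (via T d)
FOLLOW(Q) includes $ since Q is the start symbol.
FOLLOW(Q): Q appears on no right-hand side. Thus FOLLOW(Q) = {$}.
For Q -> d U a y: FIRST(d U a y) = {d}, so it goes in M[Q, t] for t ∈ {d}.
For Q -> ε: FIRST(ε) = {ε}, so it goes in M[Q, t] for t ∈ {}; since ε ∈ FIRST, also for every t ∈ FOLLOW(Q) = {$}.
For Q -> T d: FIRST(T d) = {a, b}, so it goes in M[Q, t] for t ∈ {a, b}.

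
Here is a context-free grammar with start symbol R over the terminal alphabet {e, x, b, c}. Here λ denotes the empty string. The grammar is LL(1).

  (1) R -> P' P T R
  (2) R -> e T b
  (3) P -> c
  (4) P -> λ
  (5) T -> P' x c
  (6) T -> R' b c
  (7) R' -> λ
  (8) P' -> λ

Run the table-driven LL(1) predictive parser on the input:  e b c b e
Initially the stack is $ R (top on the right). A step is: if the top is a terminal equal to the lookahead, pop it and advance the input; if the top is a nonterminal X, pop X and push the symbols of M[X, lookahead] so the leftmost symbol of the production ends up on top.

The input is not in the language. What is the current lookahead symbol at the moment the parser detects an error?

     Stack       Input        Action
  1  $ R         e b c b e $  expand R -> e T b
  2  $ b T e     e b c b e $  match e
  3  $ b T       b c b e $    expand T -> R' b c
  4  $ b c b R'  b c b e $    expand R' -> λ
  5  $ b c b     b c b e $    match b
  6  $ b c       c b e $      match c
  7  $ b         b e $        match b
  8  $           e $          error: stack empty but input remains

e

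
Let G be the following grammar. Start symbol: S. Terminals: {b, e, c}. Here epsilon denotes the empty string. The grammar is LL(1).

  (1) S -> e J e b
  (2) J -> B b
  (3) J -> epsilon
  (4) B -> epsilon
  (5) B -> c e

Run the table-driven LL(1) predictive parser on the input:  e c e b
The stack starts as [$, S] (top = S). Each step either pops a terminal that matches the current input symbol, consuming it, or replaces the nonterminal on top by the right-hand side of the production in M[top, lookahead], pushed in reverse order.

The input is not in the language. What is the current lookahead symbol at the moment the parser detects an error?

step 1: stack=$ S  input=e c e b $  — expand S -> e J e b
step 2: stack=$ b e J e  input=e c e b $  — match e
step 3: stack=$ b e J  input=c e b $  — expand J -> B b
step 4: stack=$ b e b B  input=c e b $  — expand B -> c e
step 5: stack=$ b e b e c  input=c e b $  — match c
step 6: stack=$ b e b e  input=e b $  — match e
step 7: stack=$ b e b  input=b $  — match b
step 8: stack=$ b e  input=$  — error: top is terminal e but lookahead is $

$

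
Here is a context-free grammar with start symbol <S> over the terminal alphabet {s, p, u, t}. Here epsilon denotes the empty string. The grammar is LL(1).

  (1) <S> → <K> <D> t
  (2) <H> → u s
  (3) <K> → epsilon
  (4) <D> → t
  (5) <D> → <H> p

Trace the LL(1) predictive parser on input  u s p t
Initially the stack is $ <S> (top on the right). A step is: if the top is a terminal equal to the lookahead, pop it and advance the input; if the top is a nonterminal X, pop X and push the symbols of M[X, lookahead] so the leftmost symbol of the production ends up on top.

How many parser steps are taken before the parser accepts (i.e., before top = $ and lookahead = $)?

     Stack        Input      Action
  1  $ <S>        u s p t $  expand <S> → <K> <D> t
  2  $ t <D> <K>  u s p t $  expand <K> → epsilon
  3  $ t <D>      u s p t $  expand <D> → <H> p
  4  $ t p <H>    u s p t $  expand <H> → u s
  5  $ t p s u    u s p t $  match u
  6  $ t p s      s p t $    match s
  7  $ t p        p t $      match p
  8  $ t          t $        match t
Accept reached after 8 steps.

8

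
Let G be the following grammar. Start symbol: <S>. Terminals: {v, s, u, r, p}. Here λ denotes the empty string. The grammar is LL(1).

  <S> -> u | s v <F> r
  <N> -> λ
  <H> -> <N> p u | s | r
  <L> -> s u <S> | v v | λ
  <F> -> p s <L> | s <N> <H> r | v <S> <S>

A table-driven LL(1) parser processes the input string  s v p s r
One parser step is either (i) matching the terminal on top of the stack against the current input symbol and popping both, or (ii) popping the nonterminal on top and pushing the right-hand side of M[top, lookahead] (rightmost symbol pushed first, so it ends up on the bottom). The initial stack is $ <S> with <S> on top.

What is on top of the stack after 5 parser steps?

step 1: stack=$ <S>  input=s v p s r $  — expand <S> -> s v <F> r
step 2: stack=$ r <F> v s  input=s v p s r $  — match s
step 3: stack=$ r <F> v  input=v p s r $  — match v
step 4: stack=$ r <F>  input=p s r $  — expand <F> -> p s <L>
step 5: stack=$ r <L> s p  input=p s r $  — match p
Stack after step 5: $ r <L> s (top = s).

s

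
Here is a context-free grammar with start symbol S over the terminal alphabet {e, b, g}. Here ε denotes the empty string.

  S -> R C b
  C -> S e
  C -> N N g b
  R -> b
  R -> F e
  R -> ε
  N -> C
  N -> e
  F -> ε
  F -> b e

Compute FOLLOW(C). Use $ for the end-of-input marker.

{b, e, g}

FIRST(F): from F->ε we get {ε}; from F->b e we get {b}. So FIRST(F) = {ε, b}.
FIRST(R): from R->b we get {b}; from R->F e we get {b, e}; from R->ε we get {ε}. So FIRST(R) = {ε, b, e}.
FIRST(S): from S->R C b we get {b, e}. So FIRST(S) = {b, e}.
FIRST(C): from C->S e we get {b, e}; from C->N N g b we get {b, e}. So FIRST(C) = {b, e}.
FIRST(N): from N->C we get {b, e}; from N->e we get {e}. So FIRST(N) = {b, e}.
FOLLOW(S) includes $ since S is the start symbol.
FOLLOW(S): in C->S e, S is followed by e with FIRST {e}. Thus FOLLOW(S) = {$, e}.
FOLLOW(R): in S->R C b, R is followed by C b with FIRST {b, e}. Thus FOLLOW(R) = {b, e}.
FOLLOW(N): in C->N N g b (occurrence 1), N is followed by N g b with FIRST {b, e}; in C->N N g b (occurrence 2), N is followed by g b with FIRST {g}. Thus FOLLOW(N) = {b, e, g}.
FOLLOW(C): in S->R C b, C is followed by b with FIRST {b}; in N->C, the suffix after C is empty, so FOLLOW(C) ⊇ FOLLOW(N) = {b, e, g}. Thus FOLLOW(C) = {b, e, g}.
FOLLOW(F): in R->F e, F is followed by e with FIRST {e}. Thus FOLLOW(F) = {e}.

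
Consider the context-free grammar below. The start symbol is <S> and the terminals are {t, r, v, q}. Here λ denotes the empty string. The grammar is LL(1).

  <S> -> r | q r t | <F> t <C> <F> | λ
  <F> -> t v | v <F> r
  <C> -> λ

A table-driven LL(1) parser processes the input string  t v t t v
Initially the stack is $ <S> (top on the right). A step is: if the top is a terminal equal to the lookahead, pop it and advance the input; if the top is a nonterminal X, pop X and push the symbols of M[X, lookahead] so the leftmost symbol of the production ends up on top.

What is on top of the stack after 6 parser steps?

     Stack            Input        Action
  1  $ <S>            t v t t v $  expand <S> -> <F> t <C> <F>
  2  $ <F> <C> t <F>  t v t t v $  expand <F> -> t v
  3  $ <F> <C> t v t  t v t t v $  match t
  4  $ <F> <C> t v    v t t v $    match v
  5  $ <F> <C> t      t t v $      match t
  6  $ <F> <C>        t v $        expand <C> -> λ
Stack after step 6: $ <F> (top = <F>).

<F>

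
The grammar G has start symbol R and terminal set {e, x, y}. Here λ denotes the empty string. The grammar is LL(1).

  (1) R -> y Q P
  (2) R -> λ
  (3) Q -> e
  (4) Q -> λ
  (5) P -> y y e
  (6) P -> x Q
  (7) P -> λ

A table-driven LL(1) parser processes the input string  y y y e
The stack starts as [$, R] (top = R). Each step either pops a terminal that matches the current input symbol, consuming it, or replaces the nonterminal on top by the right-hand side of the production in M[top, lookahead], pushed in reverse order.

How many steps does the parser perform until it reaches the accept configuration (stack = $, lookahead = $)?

step 1: stack=$ R  input=y y y e $  — expand R -> y Q P
step 2: stack=$ P Q y  input=y y y e $  — match y
step 3: stack=$ P Q  input=y y e $  — expand Q -> λ
step 4: stack=$ P  input=y y e $  — expand P -> y y e
step 5: stack=$ e y y  input=y y e $  — match y
step 6: stack=$ e y  input=y e $  — match y
step 7: stack=$ e  input=e $  — match e
Accept reached after 7 steps.

7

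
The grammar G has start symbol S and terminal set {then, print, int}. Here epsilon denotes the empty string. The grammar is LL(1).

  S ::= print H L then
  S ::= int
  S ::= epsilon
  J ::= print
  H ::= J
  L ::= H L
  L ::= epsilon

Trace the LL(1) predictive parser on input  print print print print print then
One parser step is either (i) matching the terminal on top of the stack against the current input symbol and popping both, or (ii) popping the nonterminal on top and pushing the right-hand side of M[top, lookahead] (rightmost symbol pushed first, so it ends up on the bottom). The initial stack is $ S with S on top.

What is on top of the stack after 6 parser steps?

step 1: stack=$ S  input=print print print print print then $  — expand S ::= print H L then
step 2: stack=$ then L H print  input=print print print print print then $  — match print
step 3: stack=$ then L H  input=print print print print then $  — expand H ::= J
step 4: stack=$ then L J  input=print print print print then $  — expand J ::= print
step 5: stack=$ then L print  input=print print print print then $  — match print
step 6: stack=$ then L  input=print print print then $  — expand L ::= H L
Stack after step 6: $ then L H (top = H).

H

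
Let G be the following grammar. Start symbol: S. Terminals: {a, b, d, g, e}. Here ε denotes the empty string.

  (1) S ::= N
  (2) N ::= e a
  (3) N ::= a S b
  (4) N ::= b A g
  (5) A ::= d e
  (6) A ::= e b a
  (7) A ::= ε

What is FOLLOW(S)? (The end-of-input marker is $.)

{$, b}

FIRST(N): from N::=e a we get {e}; from N::=a S b we get {a}; from N::=b A g we get {b}. So FIRST(N) = {a, b, e}.
FIRST(A): from A::=d e we get {d}; from A::=e b a we get {e}; from A::=ε we get {ε}. So FIRST(A) = {ε, d, e}.
FIRST(S): from S::=N we get {a, b, e}. So FIRST(S) = {a, b, e}.
FOLLOW(S) includes $ since S is the start symbol.
FOLLOW(S): in N::=a S b, S is followed by b with FIRST {b}. Thus FOLLOW(S) = {$, b}.
FOLLOW(N): in S::=N, the suffix after N is empty, so FOLLOW(N) ⊇ FOLLOW(S) = {$, b}. Thus FOLLOW(N) = {$, b}.
FOLLOW(A): in N::=b A g, A is followed by g with FIRST {g}. Thus FOLLOW(A) = {g}.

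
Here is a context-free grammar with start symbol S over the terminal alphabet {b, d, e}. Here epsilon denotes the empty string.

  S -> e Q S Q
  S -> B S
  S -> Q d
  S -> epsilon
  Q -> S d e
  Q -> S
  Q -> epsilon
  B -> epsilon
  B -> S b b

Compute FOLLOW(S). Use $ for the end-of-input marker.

{$, b, d, e}

FIRST(S): from S->e Q S Q we get {e}; from S->B S we get {epsilon, b, d, e}; from S->Q d we get {b, d, e}; from S->epsilon we get {epsilon}. So FIRST(S) = {epsilon, b, d, e}.
FIRST(Q): from Q->S d e we get {b, d, e}; from Q->S we get {epsilon, b, d, e}; from Q->epsilon we get {epsilon}. So FIRST(Q) = {epsilon, b, d, e}.
FIRST(B): from B->epsilon we get {epsilon}; from B->S b b we get {b, d, e}. So FIRST(B) = {epsilon, b, d, e}.
FOLLOW(S) includes $ since S is the start symbol.
FOLLOW(S): in S->e Q S Q, S is followed by Q with FIRST {epsilon, b, d, e}; in S->e Q S Q, the suffix after S is nullable (adds nothing new); in S->B S, the suffix after S is empty (adds nothing new); in Q->S d e, S is followed by d e with FIRST {d}; in Q->S, the suffix after S is empty, so FOLLOW(S) ⊇ FOLLOW(Q) = {$, b, d, e}; in B->S b b, S is followed by b b with FIRST {b}. Thus FOLLOW(S) = {$, b, d, e}.
FOLLOW(Q): in S->e Q S Q (occurrence 1), Q is followed by S Q with FIRST {epsilon, b, d, e}; in S->e Q S Q (occurrence 1), the suffix after Q is nullable, so FOLLOW(Q) ⊇ FOLLOW(S) = {$, b, d, e}; in S->e Q S Q (occurrence 2), the suffix after Q is empty, so FOLLOW(Q) ⊇ FOLLOW(S) = {$, b, d, e}; in S->Q d, Q is followed by d with FIRST {d}. Thus FOLLOW(Q) = {$, b, d, e}.
FOLLOW(B): in S->B S, B is followed by S with FIRST {epsilon, b, d, e}; in S->B S, the suffix after B is nullable, so FOLLOW(B) ⊇ FOLLOW(S) = {$, b, d, e}. Thus FOLLOW(B) = {$, b, d, e}.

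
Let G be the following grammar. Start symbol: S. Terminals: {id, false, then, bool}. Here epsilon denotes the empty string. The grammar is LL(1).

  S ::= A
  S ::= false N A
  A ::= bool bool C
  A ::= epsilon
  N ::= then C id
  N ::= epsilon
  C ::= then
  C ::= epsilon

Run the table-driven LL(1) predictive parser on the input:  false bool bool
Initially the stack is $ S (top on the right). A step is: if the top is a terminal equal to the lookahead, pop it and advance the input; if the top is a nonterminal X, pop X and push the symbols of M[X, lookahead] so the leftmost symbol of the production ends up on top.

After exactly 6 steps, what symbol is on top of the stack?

     Stack          Input              Action
  1  $ S            false bool bool $  expand S ::= false N A
  2  $ A N false    false bool bool $  match false
  3  $ A N          bool bool $        expand N ::= epsilon
  4  $ A            bool bool $        expand A ::= bool bool C
  5  $ C bool bool  bool bool $        match bool
  6  $ C bool       bool $             match bool
Stack after step 6: $ C (top = C).

C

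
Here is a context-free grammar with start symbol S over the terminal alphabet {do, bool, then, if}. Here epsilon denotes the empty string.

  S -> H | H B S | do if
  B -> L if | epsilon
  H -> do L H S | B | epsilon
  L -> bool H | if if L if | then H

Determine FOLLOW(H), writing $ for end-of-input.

FIRST(L) = {bool, if, then}
FIRST(B) = {epsilon, bool, if, then}  (via L if)
FIRST(H) = {epsilon, bool, do, if, then}  (via B)
FIRST(S) = {epsilon, bool, do, if, then}  (via H, H B S)
FOLLOW(S) includes $ since S is the start symbol.
FOLLOW(S): in S->H B S, the suffix after S is empty (adds nothing new); in H->do L H S, the suffix after S is empty, so FOLLOW(S) ⊇ FOLLOW(H) = {$, bool, do, if, then}. Thus FOLLOW(S) = {$, bool, do, if, then}.
FOLLOW(B): in S->H B S, B is followed by S with FIRST {epsilon, bool, do, if, then}; in S->H B S, the suffix after B is nullable, so FOLLOW(B) ⊇ FOLLOW(S) = {$, bool, do, if, then}; in H->B, the suffix after B is empty, so FOLLOW(B) ⊇ FOLLOW(H) = {$, bool, do, if, then}. Thus FOLLOW(B) = {$, bool, do, if, then}.
FOLLOW(H): in S->H, the suffix after H is empty, so FOLLOW(H) ⊇ FOLLOW(S) = {$, bool, do, if, then}; in S->H B S, H is followed by B S with FIRST {epsilon, bool, do, if, then}; in S->H B S, the suffix after H is nullable, so FOLLOW(H) ⊇ FOLLOW(S) = {$, bool, do, if, then}; in H->do L H S, H is followed by S with FIRST {epsilon, bool, do, if, then}; in H->do L H S, the suffix after H is nullable (adds nothing new); in L->bool H, the suffix after H is empty, so FOLLOW(H) ⊇ FOLLOW(L) = {$, bool, do, if, then}; in L->then H, the suffix after H is empty, so FOLLOW(H) ⊇ FOLLOW(L) = {$, bool, do, if, then}. Thus FOLLOW(H) = {$, bool, do, if, then}.
FOLLOW(L): in B->L if, L is followed by if with FIRST {if}; in H->do L H S, L is followed by H S with FIRST {epsilon, bool, do, if, then}; in H->do L H S, the suffix after L is nullable, so FOLLOW(L) ⊇ FOLLOW(H) = {$, bool, do, if, then}; in L->if if L if, L is followed by if with FIRST {if}. Thus FOLLOW(L) = {$, bool, do, if, then}.

{$, bool, do, if, then}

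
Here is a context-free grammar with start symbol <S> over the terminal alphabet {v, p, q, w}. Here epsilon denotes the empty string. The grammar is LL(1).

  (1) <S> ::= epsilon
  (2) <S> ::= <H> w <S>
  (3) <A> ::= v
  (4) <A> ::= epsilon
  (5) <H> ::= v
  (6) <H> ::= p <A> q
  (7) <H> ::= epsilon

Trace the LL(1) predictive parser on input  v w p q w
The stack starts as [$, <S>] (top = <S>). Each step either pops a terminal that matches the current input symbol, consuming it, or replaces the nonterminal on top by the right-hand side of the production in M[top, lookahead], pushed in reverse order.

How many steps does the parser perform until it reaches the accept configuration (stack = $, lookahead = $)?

      Stack            Input        Action
   1  $ <S>            v w p q w $  expand <S> ::= <H> w <S>
   2  $ <S> w <H>      v w p q w $  expand <H> ::= v
   3  $ <S> w v        v w p q w $  match v
   4  $ <S> w          w p q w $    match w
   5  $ <S>            p q w $      expand <S> ::= <H> w <S>
   6  $ <S> w <H>      p q w $      expand <H> ::= p <A> q
   7  $ <S> w q <A> p  p q w $      match p
   8  $ <S> w q <A>    q w $        expand <A> ::= epsilon
   9  $ <S> w q        q w $        match q
  10  $ <S> w          w $          match w
  11  $ <S>            $            expand <S> ::= epsilon
Accept reached after 11 steps.

11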